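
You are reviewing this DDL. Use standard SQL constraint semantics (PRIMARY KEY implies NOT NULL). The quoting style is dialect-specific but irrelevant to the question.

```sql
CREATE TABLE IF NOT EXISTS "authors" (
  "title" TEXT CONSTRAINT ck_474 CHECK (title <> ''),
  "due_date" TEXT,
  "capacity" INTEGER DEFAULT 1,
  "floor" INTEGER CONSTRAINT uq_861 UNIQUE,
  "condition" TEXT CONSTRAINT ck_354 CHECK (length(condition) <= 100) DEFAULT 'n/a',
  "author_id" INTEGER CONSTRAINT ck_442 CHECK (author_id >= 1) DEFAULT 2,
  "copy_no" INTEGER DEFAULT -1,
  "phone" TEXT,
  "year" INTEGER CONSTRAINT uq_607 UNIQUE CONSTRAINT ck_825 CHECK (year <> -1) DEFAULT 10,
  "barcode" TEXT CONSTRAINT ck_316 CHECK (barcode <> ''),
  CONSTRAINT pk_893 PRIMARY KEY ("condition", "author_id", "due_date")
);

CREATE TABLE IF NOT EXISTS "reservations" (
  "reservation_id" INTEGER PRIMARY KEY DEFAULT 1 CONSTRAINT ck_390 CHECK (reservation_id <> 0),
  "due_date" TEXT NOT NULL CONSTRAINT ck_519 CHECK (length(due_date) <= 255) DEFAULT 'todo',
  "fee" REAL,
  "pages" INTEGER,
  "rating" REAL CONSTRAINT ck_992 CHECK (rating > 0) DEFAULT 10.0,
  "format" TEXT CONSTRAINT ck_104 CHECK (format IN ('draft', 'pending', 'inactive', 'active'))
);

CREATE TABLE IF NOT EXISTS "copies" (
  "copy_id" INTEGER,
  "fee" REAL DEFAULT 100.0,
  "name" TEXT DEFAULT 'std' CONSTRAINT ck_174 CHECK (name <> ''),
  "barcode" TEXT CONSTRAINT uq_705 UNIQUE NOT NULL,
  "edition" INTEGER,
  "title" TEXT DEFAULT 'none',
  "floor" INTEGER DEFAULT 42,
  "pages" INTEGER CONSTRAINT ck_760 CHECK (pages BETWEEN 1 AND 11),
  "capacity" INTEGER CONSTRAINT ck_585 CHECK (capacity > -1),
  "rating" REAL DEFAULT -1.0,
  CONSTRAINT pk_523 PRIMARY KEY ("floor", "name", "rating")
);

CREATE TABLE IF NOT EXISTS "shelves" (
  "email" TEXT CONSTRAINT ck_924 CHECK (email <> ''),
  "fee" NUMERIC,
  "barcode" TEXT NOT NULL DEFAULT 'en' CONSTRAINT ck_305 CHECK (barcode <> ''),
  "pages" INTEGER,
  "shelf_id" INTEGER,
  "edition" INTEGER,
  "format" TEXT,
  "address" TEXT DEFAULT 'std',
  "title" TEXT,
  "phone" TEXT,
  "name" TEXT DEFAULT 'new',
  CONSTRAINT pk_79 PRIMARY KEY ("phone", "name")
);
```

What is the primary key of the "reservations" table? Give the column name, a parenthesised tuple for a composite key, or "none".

reservation_id

reservation_id is declared PRIMARY KEY inline on the column.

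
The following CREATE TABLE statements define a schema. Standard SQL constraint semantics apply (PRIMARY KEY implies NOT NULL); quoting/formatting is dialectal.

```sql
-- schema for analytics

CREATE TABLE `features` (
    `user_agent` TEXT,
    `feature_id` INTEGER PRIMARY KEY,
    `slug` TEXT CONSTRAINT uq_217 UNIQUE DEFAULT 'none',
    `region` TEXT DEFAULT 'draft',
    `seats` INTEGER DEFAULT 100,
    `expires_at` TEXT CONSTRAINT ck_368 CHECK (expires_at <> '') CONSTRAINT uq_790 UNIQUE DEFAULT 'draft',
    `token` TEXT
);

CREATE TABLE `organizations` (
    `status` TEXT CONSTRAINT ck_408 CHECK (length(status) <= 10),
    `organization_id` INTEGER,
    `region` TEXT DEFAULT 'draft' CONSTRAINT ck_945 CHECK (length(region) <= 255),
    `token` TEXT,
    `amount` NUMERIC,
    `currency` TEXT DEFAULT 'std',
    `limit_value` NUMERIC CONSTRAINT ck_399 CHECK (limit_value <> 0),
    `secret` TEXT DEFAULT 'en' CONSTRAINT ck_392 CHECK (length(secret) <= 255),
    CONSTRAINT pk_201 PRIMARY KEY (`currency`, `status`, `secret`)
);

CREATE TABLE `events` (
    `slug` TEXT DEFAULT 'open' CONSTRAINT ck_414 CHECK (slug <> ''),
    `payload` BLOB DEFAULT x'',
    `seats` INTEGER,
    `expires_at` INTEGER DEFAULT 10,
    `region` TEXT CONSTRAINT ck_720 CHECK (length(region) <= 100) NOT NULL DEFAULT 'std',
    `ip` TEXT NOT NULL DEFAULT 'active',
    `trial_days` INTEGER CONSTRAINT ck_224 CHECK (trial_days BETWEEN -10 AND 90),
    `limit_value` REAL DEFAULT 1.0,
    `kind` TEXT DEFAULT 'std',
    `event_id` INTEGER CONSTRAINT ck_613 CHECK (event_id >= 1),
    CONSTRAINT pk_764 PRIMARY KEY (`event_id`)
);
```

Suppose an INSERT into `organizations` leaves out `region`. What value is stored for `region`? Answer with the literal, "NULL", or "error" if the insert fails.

region has an explicit DEFAULT 'draft'.
When the column is omitted from an INSERT, that default is used.

'draft'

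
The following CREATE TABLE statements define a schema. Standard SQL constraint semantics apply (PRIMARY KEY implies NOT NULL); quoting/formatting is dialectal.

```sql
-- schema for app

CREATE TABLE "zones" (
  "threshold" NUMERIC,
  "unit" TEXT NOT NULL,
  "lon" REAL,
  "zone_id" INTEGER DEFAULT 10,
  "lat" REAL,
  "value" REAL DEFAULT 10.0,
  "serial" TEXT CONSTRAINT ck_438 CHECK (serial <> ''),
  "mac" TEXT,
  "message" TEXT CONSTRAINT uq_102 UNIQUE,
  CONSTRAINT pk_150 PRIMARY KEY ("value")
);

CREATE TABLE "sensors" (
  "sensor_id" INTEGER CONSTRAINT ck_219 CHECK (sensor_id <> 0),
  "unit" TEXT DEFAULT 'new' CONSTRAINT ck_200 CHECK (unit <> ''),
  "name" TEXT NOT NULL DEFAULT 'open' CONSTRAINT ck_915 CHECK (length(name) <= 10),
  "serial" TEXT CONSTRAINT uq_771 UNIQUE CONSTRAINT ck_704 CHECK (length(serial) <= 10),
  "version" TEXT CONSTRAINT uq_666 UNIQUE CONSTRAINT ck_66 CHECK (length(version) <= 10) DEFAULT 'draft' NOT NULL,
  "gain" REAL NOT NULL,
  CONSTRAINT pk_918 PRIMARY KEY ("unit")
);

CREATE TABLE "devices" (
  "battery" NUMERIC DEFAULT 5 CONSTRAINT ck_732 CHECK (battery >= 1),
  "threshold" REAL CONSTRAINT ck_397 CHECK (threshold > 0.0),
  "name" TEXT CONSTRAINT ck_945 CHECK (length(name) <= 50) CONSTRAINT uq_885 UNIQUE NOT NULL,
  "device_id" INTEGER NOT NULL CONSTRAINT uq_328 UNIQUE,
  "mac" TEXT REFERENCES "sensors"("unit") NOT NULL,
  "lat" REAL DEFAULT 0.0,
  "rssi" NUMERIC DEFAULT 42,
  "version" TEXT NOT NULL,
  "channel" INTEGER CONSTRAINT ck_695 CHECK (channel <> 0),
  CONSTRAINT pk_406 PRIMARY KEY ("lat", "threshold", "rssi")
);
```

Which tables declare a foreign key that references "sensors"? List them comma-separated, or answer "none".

devices

- devices.mac references sensors(unit).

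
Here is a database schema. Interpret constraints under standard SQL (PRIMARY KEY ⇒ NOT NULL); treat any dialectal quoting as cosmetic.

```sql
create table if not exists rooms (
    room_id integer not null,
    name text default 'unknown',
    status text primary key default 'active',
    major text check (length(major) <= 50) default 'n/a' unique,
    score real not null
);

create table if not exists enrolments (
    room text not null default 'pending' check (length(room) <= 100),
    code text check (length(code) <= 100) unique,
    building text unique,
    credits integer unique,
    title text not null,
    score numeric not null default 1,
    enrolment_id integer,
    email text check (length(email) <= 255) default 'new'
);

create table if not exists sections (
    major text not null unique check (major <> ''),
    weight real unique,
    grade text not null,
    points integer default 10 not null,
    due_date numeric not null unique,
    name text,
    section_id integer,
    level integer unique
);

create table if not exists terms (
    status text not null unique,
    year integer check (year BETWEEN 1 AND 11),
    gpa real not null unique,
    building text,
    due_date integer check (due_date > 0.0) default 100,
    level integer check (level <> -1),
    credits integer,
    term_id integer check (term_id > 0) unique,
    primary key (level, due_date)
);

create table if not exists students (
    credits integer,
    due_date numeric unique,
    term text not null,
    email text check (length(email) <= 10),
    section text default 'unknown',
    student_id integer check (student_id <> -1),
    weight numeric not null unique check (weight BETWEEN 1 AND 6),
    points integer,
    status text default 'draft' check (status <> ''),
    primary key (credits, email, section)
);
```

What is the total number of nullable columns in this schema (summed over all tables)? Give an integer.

19

rooms: 2 nullable (name, major — PK (status) and explicit NOT NULL columns excluded).
enrolments: 5 nullable (code, building, credits, enrolment_id, email — PK none and explicit NOT NULL columns excluded).
sections: 4 nullable (weight, name, section_id, level — PK none and explicit NOT NULL columns excluded).
terms: 4 nullable (year, building, credits, term_id — PK (level, due_date) and explicit NOT NULL columns excluded).
students: 4 nullable (due_date, student_id, points, status — PK (credits, email, section) and explicit NOT NULL columns excluded).
Total: 2 + 5 + 4 + 4 + 4 = 19.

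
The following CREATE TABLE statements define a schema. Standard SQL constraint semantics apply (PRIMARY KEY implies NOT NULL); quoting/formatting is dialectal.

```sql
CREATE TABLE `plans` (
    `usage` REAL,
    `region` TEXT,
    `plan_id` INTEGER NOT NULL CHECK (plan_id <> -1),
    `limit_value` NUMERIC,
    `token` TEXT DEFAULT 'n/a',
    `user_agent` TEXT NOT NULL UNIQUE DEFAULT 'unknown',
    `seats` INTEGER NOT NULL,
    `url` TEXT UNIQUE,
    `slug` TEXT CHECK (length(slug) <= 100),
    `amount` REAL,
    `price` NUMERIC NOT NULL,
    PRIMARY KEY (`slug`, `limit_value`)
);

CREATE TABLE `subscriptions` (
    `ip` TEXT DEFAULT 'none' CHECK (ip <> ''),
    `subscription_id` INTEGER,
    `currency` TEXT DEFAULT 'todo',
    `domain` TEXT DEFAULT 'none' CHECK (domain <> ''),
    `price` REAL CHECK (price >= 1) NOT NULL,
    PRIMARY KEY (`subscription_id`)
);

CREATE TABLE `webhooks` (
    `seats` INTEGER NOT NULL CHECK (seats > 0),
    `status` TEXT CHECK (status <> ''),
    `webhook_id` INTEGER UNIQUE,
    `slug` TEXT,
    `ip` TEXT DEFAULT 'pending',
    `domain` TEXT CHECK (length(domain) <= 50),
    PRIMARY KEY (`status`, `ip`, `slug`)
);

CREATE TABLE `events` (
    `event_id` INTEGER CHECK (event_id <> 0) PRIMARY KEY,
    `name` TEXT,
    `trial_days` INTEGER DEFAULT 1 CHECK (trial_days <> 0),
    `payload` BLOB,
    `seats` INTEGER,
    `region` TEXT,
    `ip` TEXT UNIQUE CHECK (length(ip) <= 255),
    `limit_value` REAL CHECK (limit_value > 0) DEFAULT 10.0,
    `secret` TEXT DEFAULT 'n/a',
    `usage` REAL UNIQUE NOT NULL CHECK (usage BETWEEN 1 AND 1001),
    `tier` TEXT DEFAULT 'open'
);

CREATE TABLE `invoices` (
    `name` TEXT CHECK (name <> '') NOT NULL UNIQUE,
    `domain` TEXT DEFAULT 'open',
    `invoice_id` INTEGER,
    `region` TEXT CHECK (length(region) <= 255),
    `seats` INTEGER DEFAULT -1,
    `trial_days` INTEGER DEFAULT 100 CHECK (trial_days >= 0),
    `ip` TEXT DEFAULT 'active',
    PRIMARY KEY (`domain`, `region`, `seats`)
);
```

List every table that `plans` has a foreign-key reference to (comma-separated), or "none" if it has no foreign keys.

none

No column in plans has a REFERENCES clause.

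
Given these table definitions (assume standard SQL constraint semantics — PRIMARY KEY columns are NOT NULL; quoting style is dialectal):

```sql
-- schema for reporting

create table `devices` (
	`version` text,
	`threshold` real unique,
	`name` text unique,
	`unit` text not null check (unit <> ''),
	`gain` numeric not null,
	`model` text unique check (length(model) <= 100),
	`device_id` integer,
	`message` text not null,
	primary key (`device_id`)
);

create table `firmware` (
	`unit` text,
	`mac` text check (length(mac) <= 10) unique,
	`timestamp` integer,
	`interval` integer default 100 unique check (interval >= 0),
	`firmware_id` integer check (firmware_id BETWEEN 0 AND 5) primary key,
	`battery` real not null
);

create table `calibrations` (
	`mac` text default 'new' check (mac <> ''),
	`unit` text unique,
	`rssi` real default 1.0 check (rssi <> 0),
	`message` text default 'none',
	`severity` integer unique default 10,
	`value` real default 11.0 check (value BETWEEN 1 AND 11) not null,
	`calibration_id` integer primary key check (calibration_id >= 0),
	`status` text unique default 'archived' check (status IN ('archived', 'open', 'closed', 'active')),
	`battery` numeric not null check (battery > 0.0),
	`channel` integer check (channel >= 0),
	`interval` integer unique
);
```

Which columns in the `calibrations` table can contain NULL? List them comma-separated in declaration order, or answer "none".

- mac: CHECK does not forbid NULL (a CHECK constraint passes when its expression is NULL) → nullable.
- unit: UNIQUE does not imply NOT NULL → nullable.
- rssi: CHECK does not forbid NULL (a CHECK constraint passes when its expression is NULL) → nullable.
- message: DEFAULT only fills an omitted column; an explicit NULL is still allowed → nullable.
- severity: UNIQUE does not imply NOT NULL → nullable.
- value: declared NOT NULL → not nullable.
- calibration_id: part of the PRIMARY KEY, which implies NOT NULL → not nullable.
- status: CHECK does not forbid NULL (a CHECK constraint passes when its expression is NULL) → nullable.
- battery: declared NOT NULL → not nullable.
- channel: CHECK does not forbid NULL (a CHECK constraint passes when its expression is NULL) → nullable.
- interval: UNIQUE does not imply NOT NULL → nullable.

mac, unit, rssi, message, severity, status, channel, interval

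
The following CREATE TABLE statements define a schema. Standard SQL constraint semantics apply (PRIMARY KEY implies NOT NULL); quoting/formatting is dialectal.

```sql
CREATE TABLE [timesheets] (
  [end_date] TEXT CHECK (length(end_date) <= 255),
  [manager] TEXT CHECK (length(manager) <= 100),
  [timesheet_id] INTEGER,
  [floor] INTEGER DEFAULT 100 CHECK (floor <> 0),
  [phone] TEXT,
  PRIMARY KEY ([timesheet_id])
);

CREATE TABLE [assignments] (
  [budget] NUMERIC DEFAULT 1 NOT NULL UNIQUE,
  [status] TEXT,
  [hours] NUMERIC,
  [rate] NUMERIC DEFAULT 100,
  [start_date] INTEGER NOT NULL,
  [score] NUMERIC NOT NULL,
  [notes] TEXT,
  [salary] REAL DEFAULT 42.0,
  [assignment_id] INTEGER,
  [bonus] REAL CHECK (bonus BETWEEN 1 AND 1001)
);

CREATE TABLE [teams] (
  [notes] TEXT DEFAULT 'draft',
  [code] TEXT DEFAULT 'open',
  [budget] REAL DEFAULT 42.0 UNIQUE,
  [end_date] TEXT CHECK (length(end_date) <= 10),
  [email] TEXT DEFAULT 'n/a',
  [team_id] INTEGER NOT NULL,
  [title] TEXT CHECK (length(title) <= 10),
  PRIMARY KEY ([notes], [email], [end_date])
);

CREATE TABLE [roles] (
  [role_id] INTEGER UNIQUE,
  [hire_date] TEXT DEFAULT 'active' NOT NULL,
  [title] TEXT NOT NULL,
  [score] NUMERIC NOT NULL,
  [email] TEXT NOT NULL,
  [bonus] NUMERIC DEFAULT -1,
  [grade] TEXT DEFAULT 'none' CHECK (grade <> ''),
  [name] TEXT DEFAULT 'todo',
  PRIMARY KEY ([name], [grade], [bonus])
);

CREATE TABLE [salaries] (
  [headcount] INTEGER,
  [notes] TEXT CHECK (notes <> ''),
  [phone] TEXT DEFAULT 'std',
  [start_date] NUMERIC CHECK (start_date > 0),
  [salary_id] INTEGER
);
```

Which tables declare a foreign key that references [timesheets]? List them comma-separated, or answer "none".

No REFERENCES clause anywhere in the schema names timesheets.

none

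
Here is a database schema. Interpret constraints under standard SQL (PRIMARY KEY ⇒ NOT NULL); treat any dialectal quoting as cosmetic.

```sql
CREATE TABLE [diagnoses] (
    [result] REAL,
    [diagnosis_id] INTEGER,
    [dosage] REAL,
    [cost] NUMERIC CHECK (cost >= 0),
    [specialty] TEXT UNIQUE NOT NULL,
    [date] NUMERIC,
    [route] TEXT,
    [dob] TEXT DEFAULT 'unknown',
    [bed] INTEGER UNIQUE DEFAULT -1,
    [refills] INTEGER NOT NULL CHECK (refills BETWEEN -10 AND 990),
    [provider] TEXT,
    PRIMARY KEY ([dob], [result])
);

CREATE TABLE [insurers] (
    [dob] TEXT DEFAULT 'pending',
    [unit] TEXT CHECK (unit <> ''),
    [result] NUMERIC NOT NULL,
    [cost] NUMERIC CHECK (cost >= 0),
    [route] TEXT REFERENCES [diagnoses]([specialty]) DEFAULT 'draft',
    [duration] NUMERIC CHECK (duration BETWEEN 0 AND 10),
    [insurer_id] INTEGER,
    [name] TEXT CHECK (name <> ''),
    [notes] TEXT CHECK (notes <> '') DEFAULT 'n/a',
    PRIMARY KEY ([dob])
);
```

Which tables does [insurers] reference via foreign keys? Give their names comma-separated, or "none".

diagnoses

- route REFERENCES diagnoses(specialty).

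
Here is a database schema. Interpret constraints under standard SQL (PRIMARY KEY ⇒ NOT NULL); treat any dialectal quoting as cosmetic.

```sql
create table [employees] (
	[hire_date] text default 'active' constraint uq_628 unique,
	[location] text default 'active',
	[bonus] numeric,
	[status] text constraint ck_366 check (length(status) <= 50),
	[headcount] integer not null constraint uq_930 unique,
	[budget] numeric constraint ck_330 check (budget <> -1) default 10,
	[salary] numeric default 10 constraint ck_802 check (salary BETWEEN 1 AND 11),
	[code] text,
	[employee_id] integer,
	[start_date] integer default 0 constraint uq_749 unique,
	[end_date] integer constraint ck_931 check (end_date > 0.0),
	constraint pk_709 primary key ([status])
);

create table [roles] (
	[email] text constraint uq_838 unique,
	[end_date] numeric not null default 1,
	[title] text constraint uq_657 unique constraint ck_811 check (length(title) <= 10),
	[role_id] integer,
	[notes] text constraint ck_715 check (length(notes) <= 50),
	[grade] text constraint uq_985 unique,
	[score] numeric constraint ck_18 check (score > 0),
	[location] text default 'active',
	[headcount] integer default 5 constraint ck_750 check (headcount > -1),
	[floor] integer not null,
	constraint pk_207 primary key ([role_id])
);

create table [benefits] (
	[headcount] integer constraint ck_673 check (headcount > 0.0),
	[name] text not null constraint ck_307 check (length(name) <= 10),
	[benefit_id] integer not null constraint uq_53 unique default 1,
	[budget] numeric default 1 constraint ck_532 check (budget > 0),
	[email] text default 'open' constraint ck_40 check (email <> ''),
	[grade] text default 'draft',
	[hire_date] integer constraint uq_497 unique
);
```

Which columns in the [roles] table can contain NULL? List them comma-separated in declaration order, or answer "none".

- email: UNIQUE does not imply NOT NULL → nullable.
- end_date: declared NOT NULL → not nullable.
- title: CHECK does not forbid NULL (a CHECK constraint passes when its expression is NULL) → nullable.
- role_id: part of the PRIMARY KEY, which implies NOT NULL → not nullable.
- notes: CHECK does not forbid NULL (a CHECK constraint passes when its expression is NULL) → nullable.
- grade: UNIQUE does not imply NOT NULL → nullable.
- score: CHECK does not forbid NULL (a CHECK constraint passes when its expression is NULL) → nullable.
- location: DEFAULT only fills an omitted column; an explicit NULL is still allowed → nullable.
- headcount: CHECK does not forbid NULL (a CHECK constraint passes when its expression is NULL) → nullable.
- floor: declared NOT NULL → not nullable.

email, title, notes, grade, score, location, headcount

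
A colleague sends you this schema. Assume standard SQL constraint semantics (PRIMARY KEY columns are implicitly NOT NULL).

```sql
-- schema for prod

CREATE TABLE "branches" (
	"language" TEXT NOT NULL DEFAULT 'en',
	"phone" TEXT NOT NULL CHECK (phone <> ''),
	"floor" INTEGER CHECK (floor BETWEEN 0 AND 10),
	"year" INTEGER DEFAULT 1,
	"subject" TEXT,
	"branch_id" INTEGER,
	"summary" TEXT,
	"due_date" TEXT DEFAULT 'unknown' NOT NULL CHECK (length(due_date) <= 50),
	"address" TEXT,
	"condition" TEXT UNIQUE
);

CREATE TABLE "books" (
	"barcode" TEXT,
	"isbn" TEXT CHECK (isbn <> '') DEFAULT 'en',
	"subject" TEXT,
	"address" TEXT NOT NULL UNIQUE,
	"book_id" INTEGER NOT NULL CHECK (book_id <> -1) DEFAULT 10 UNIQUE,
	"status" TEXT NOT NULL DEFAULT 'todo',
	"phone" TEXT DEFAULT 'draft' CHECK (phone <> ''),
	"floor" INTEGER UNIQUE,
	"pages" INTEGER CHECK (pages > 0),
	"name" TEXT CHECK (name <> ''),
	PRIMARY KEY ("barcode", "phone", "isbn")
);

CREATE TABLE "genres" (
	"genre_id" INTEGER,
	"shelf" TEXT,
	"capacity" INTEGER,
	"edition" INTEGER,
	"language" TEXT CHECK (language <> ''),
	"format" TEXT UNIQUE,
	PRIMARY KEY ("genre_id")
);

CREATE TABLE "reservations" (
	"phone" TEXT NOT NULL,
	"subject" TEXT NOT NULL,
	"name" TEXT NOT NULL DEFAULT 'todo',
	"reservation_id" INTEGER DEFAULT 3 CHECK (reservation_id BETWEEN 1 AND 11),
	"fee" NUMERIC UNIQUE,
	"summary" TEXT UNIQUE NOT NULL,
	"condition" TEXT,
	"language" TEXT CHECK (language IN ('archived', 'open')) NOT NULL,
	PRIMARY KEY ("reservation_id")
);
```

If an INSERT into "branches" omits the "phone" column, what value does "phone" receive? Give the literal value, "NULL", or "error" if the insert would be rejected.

phone has no DEFAULT clause.
Omitting it would insert NULL, but it is declared NOT NULL, so the INSERT fails.

error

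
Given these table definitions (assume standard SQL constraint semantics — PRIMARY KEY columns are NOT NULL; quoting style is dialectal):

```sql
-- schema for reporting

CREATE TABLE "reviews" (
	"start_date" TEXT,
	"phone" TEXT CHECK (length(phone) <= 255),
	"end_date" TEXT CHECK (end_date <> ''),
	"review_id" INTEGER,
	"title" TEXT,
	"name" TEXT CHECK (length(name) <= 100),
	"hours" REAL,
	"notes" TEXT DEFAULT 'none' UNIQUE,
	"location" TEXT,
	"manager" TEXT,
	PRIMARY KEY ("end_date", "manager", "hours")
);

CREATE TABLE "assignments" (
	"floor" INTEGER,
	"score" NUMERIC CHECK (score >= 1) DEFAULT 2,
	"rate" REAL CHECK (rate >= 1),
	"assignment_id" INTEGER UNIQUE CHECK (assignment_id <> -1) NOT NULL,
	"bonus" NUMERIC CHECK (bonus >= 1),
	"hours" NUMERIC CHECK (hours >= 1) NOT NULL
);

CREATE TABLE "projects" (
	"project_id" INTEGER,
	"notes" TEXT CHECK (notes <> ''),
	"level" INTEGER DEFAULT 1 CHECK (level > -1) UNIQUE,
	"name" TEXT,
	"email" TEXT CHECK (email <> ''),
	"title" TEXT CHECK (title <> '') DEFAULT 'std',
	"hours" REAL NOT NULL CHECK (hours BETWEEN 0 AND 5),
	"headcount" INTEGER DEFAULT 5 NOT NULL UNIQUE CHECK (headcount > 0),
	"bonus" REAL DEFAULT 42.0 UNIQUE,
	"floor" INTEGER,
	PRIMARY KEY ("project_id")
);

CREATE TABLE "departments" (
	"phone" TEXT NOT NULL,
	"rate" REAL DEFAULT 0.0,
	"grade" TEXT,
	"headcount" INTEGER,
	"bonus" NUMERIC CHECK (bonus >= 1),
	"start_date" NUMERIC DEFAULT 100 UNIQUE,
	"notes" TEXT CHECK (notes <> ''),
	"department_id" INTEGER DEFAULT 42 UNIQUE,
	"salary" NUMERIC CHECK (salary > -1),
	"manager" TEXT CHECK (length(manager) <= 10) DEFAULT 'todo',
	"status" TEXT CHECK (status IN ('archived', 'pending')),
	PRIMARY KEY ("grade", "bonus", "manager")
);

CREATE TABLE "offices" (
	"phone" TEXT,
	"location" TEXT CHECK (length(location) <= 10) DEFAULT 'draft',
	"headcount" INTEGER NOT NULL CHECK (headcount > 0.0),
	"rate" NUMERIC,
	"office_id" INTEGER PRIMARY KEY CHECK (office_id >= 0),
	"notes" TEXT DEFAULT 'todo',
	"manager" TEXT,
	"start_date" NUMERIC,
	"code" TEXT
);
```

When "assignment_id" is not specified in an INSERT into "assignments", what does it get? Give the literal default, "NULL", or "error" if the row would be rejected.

assignment_id has no DEFAULT clause.
Omitting it would insert NULL, but it is declared NOT NULL, so the INSERT fails.

error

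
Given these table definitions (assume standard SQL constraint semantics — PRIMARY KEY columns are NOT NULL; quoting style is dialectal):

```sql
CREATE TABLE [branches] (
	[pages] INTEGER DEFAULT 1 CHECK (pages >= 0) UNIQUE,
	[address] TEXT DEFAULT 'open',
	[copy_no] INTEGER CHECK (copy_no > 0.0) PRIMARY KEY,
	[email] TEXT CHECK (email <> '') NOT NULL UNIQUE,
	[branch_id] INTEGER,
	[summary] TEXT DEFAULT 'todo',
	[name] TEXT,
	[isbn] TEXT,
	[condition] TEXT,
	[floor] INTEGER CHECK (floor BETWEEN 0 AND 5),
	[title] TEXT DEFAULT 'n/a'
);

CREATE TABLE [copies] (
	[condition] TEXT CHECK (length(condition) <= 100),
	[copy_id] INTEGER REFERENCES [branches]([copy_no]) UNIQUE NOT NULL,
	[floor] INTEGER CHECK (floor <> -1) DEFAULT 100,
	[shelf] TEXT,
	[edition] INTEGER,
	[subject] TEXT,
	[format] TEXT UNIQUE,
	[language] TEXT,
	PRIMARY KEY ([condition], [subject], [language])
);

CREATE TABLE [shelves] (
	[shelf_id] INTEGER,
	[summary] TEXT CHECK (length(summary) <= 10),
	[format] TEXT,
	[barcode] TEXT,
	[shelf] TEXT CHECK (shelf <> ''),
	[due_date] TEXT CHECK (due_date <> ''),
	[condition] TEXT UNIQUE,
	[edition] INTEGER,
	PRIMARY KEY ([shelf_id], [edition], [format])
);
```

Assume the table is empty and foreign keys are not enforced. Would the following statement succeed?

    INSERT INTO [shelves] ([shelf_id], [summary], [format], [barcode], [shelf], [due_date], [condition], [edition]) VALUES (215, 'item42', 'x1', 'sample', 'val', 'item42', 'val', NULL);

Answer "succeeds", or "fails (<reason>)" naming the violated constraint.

fails (NOT NULL on edition)

edition is explicitly set to NULL, but edition is part of the PRIMARY KEY (implied NOT NULL).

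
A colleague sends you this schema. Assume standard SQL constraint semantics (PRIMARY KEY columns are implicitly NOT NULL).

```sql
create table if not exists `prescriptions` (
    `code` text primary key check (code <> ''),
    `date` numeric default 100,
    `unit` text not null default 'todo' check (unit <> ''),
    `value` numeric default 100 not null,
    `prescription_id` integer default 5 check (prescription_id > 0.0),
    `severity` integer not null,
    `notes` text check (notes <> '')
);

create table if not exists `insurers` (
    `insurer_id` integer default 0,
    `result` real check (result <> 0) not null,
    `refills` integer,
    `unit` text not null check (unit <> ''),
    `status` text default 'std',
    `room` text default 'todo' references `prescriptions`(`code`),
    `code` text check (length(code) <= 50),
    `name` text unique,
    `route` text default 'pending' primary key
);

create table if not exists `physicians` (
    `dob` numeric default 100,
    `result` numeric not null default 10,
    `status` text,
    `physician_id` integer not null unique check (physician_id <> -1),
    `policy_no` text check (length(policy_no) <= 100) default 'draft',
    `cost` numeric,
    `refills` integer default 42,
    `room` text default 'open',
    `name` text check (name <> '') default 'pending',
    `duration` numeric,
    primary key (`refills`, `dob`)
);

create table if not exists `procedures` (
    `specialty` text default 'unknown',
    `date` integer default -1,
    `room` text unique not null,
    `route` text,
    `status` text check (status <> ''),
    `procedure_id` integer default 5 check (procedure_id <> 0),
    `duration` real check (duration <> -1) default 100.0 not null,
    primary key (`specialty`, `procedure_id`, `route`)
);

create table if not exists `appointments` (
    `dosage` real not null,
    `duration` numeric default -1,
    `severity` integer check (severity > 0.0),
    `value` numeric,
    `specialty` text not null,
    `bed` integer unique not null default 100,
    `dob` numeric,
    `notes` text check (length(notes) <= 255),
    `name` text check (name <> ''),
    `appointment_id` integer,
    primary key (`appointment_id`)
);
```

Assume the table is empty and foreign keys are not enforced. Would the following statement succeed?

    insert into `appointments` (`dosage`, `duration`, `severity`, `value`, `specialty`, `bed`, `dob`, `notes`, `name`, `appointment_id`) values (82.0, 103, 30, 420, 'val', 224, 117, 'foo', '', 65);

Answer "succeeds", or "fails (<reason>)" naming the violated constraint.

The value '' for name violates CHECK (name <> '').

fails (CHECK on name)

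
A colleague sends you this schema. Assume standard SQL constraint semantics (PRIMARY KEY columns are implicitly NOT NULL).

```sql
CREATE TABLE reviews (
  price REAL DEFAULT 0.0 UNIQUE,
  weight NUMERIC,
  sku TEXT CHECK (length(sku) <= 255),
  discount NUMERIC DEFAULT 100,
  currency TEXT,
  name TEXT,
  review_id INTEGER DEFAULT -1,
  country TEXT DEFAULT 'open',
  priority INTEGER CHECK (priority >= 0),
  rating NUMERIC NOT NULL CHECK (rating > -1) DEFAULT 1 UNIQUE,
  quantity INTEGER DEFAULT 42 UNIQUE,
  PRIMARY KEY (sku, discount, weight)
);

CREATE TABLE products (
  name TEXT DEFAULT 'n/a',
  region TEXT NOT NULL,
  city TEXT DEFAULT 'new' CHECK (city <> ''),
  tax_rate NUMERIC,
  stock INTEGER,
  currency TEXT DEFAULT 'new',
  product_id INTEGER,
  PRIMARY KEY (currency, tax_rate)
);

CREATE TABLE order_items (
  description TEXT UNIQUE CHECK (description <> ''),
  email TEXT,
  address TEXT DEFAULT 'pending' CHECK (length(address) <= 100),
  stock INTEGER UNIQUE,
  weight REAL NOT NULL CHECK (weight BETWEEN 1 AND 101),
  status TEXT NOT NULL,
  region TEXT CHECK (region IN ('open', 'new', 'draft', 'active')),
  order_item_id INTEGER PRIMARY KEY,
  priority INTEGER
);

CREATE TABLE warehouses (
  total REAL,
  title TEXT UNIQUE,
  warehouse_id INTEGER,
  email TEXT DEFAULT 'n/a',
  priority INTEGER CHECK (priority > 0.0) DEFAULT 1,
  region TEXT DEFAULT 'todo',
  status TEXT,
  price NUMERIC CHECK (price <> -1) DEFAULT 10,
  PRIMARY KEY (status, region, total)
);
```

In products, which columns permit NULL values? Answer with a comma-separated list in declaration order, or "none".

name, city, stock, product_id

- name: DEFAULT only fills an omitted column; an explicit NULL is still allowed → nullable.
- region: declared NOT NULL → not nullable.
- city: CHECK does not forbid NULL (a CHECK constraint passes when its expression is NULL) → nullable.
- tax_rate: part of the PRIMARY KEY, which implies NOT NULL → not nullable.
- stock: no NOT NULL constraint applies → nullable.
- currency: part of the PRIMARY KEY, which implies NOT NULL → not nullable.
- product_id: no NOT NULL constraint applies → nullable.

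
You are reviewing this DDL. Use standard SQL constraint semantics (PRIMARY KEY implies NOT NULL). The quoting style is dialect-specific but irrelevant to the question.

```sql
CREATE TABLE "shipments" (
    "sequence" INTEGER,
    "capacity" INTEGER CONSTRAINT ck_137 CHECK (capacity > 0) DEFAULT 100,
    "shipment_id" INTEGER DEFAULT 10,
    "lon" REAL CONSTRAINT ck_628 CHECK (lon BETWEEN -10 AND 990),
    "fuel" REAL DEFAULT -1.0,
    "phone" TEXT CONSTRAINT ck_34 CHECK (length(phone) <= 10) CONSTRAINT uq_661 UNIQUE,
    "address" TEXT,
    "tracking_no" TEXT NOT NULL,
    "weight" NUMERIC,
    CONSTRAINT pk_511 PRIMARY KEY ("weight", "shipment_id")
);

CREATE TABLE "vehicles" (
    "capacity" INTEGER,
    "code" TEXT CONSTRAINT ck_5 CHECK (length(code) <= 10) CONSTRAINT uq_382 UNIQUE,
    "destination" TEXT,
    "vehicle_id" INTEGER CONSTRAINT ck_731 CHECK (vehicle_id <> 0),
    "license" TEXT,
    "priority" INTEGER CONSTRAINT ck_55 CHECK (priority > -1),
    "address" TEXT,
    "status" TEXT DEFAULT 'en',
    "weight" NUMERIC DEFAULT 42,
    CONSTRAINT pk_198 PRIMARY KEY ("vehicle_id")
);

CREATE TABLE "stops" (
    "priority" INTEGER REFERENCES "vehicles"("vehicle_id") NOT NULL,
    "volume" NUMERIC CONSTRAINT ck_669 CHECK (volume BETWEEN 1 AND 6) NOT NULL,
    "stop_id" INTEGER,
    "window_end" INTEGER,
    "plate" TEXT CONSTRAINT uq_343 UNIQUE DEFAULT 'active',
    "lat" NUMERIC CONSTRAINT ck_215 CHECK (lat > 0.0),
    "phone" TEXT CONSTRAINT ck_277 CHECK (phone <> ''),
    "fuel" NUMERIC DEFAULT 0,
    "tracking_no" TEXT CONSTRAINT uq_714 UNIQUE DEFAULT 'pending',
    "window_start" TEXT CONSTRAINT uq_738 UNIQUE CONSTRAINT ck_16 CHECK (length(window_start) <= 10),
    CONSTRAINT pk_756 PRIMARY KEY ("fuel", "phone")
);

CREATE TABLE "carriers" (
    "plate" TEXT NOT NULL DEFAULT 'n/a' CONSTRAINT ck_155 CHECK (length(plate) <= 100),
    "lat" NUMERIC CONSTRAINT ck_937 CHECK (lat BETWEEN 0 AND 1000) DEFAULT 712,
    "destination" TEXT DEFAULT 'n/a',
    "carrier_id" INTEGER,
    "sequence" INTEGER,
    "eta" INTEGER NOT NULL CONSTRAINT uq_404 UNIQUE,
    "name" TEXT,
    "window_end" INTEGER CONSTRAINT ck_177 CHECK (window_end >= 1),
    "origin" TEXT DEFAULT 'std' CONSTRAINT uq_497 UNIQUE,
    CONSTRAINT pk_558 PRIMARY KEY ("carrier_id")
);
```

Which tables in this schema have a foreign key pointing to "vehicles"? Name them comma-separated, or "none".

stops

- stops.priority references vehicles(vehicle_id).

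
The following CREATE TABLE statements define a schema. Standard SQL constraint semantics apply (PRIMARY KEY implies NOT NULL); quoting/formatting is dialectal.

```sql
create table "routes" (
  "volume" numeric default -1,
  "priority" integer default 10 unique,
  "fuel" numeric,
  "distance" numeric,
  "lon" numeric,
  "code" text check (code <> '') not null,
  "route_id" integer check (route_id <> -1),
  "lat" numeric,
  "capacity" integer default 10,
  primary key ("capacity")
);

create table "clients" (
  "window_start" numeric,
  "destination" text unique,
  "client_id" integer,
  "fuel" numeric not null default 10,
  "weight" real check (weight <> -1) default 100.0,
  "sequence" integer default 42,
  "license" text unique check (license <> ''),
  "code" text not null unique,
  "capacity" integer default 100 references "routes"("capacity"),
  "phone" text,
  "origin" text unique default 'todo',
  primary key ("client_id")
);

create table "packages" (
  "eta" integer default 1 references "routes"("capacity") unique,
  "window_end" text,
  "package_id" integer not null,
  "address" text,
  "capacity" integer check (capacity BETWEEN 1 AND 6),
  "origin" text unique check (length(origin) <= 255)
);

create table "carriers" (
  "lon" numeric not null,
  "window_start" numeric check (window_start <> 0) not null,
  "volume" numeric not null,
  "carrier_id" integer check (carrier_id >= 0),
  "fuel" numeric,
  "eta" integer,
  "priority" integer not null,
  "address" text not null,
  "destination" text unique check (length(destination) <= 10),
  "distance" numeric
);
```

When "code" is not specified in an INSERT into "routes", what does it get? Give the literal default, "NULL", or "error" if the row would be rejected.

error

code has no DEFAULT clause.
Omitting it would insert NULL, but it is declared NOT NULL, so the INSERT fails.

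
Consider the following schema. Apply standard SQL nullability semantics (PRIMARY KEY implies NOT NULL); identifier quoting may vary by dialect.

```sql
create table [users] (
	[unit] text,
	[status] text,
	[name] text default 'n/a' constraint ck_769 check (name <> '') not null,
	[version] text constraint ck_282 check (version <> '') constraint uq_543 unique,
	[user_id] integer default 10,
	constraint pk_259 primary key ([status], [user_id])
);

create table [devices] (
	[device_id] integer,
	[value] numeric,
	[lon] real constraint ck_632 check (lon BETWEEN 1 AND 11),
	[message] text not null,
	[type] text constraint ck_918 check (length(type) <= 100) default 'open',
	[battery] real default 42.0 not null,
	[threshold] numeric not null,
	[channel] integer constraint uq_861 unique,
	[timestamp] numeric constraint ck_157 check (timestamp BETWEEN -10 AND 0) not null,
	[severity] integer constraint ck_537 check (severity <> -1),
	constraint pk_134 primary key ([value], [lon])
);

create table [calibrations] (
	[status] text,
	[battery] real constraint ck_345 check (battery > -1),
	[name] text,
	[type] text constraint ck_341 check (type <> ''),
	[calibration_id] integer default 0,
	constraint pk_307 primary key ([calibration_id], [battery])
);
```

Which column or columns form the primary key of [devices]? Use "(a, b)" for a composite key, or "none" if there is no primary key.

(value, lon)

A table-level PRIMARY KEY clause names 2 columns: value, lon.
This is a composite key — the combination is unique, not each column individually.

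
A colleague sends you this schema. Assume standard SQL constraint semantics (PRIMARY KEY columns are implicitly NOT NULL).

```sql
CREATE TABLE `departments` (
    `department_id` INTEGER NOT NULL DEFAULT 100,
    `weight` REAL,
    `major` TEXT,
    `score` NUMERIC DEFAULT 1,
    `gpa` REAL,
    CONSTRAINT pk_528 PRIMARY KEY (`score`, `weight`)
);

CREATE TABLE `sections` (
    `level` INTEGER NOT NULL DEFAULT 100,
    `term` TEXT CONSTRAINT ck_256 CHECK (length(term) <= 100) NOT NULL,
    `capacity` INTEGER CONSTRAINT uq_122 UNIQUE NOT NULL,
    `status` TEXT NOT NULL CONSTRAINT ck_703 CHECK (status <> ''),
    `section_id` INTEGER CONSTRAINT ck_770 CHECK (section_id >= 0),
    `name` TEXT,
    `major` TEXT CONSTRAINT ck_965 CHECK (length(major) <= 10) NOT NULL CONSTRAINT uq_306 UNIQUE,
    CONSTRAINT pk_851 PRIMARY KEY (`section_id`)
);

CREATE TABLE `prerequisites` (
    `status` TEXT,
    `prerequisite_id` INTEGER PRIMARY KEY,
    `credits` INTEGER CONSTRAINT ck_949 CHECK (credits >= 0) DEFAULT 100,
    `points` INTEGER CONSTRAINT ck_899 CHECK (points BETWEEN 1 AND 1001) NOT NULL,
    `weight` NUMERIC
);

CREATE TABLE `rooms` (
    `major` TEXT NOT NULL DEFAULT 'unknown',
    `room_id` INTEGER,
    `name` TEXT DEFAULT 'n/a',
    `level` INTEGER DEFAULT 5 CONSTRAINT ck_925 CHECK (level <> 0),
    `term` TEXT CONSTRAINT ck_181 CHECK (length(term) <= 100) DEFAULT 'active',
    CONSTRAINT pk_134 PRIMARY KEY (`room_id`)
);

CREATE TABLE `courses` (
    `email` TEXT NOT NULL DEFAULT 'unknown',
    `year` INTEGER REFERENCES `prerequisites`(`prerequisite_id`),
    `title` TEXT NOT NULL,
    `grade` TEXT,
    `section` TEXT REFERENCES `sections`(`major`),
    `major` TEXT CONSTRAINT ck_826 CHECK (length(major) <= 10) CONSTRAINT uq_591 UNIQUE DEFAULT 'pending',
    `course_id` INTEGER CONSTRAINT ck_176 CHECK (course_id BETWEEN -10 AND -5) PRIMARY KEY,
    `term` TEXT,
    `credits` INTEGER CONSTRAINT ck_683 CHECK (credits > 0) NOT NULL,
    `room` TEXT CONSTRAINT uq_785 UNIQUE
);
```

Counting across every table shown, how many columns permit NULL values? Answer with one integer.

15

departments: 2 nullable (major, gpa — PK (score, weight) and explicit NOT NULL columns excluded).
sections: 1 nullable (name — PK (section_id) and explicit NOT NULL columns excluded).
prerequisites: 3 nullable (status, credits, weight — PK (prerequisite_id) and explicit NOT NULL columns excluded).
rooms: 3 nullable (name, level, term — PK (room_id) and explicit NOT NULL columns excluded).
courses: 6 nullable (year, grade, section, major, term, room — PK (course_id) and explicit NOT NULL columns excluded).
Total: 2 + 1 + 3 + 3 + 6 = 15.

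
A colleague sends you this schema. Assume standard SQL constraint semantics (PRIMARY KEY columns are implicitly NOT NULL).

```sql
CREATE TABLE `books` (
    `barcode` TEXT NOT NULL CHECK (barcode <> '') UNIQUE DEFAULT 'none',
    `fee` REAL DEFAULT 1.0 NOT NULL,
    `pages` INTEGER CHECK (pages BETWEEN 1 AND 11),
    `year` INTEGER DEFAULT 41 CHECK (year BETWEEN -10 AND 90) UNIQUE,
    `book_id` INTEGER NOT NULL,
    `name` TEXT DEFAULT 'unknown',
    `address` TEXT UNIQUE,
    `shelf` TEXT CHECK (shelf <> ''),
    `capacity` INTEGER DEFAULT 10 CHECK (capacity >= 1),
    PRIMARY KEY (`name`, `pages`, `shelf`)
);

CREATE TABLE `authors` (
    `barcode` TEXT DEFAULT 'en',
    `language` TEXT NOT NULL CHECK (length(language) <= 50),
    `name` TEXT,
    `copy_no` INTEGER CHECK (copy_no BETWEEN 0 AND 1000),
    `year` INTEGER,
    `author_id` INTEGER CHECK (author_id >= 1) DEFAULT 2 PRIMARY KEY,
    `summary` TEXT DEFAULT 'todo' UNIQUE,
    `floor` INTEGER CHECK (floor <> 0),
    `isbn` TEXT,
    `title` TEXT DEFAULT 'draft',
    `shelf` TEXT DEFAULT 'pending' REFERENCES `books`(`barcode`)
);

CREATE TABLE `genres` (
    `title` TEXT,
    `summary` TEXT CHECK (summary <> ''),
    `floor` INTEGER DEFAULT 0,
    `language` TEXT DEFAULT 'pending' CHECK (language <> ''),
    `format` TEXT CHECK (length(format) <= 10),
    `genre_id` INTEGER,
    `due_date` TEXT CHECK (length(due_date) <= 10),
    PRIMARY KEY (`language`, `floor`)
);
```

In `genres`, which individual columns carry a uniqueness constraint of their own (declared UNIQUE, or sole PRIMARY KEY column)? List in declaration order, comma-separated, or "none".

none

- title: no UNIQUE or single-column PK constraint.
- summary: no UNIQUE or single-column PK constraint.
- floor: part of a composite PRIMARY KEY — only the tuple is unique, not this column on its own.
- language: part of a composite PRIMARY KEY — only the tuple is unique, not this column on its own.
- format: no UNIQUE or single-column PK constraint.
- genre_id: no UNIQUE or single-column PK constraint.
- due_date: no UNIQUE or single-column PK constraint.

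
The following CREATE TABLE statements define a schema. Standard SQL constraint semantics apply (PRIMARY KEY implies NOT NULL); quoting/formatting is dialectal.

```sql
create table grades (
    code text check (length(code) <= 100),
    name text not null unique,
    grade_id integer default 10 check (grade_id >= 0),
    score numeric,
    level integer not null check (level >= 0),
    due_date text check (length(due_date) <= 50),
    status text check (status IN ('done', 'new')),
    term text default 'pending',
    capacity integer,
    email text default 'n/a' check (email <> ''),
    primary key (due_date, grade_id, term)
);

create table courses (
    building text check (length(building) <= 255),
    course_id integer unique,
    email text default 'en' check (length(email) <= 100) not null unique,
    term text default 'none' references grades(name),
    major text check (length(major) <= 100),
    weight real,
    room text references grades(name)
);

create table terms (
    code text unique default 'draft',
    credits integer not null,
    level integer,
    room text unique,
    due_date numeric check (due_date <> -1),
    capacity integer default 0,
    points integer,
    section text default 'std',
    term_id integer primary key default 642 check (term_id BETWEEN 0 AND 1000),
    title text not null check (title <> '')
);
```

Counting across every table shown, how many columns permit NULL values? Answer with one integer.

grades: 5 nullable (code, score, status, capacity, email — PK (due_date, grade_id, term) and explicit NOT NULL columns excluded).
courses: 6 nullable (building, course_id, term, major, weight, room — PK none and explicit NOT NULL columns excluded).
terms: 7 nullable (code, level, room, due_date, capacity, points, section — PK (term_id) and explicit NOT NULL columns excluded).
Total: 5 + 6 + 7 = 18.

18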